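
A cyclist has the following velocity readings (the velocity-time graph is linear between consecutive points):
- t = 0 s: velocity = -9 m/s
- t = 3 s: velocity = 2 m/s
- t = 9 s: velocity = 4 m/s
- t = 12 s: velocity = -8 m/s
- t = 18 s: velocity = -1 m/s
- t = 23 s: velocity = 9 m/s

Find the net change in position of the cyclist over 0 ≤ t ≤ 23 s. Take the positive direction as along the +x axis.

-5.5 m

Net displacement equals the area under the velocity-time graph (areas below the axis count negative).
0–3 s: ½(-9 + 2)(3) = -10.5 m
3–9 s: ½(2 + 4)(6) = 18 m
9–12 s: ½(4 + -8)(3) = -6 m
12–18 s: ½(-8 + -1)(6) = -27 m
18–23 s: ½(-1 + 9)(5) = 20 m
Net displacement = -5.5 m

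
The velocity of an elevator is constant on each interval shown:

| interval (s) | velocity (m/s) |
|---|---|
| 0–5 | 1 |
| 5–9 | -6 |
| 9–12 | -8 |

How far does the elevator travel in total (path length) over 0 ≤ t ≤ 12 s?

53 m

Total distance travelled is ∫|v| dt — sum the magnitudes of each area piece.
0–5 s: |1| × 5 = 5 m
5–9 s: |-6| × 4 = 24 m
9–12 s: |-8| × 3 = 24 m
Total distance = 53 m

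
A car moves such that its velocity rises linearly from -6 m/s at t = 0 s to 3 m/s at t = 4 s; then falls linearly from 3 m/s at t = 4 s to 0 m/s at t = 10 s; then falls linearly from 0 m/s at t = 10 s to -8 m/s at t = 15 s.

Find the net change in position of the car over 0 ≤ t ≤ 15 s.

-17 m

Net displacement equals the area under the velocity-time graph (areas below the axis count negative).
0–4 s: ½(-6 + 3)(4) = -6 m
4–10 s: ½(3 + 0)(6) = 9 m
10–15 s: ½(0 + -8)(5) = -20 m
Net displacement = -17 m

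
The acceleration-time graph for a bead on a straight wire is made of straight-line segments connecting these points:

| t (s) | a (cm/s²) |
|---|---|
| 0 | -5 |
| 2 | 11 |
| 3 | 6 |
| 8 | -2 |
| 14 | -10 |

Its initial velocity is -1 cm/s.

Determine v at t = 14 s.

Δv equals the area under the a-t graph; then v = v₀ + Δv.
0–2 s: ½(-5 + 11)(2) = 6 cm/s
2–3 s: ½(11 + 6)(1) = 8.5 cm/s
3–8 s: ½(6 + -2)(5) = 10 cm/s
8–14 s: ½(-2 + -10)(6) = -36 cm/s
Δv = -11.5 cm/s, so v(14) = -1 + (-11.5) = -12.5 cm/s.

-12.5 cm/s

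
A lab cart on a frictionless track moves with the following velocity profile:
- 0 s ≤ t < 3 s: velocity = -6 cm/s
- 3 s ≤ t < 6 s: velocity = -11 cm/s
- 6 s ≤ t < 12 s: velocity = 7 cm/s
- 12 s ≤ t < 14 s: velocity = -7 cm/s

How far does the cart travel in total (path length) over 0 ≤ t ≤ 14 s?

107 cm

Total distance travelled is ∫|v| dt — sum the magnitudes of each area piece.
0–3 s: |-6| × 3 = 18 cm
3–6 s: |-11| × 3 = 33 cm
6–12 s: |7| × 6 = 42 cm
12–14 s: |-7| × 2 = 14 cm
Total distance = 107 cm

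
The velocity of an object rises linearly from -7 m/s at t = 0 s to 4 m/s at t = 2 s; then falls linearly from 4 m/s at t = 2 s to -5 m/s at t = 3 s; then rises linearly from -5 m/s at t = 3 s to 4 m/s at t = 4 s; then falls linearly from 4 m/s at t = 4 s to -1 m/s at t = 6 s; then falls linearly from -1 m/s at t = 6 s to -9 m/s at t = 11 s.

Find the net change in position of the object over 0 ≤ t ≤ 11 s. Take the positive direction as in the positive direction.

Displacement is the signed area under the v-t curve.
0–2 s: ½(-7 + 4)(2) = -3 m
2–3 s: ½(4 + -5)(1) = -0.5 m
3–4 s: ½(-5 + 4)(1) = -0.5 m
4–6 s: ½(4 + -1)(2) = 3 m
6–11 s: ½(-1 + -9)(5) = -25 m
Net displacement = -26 m

-26 m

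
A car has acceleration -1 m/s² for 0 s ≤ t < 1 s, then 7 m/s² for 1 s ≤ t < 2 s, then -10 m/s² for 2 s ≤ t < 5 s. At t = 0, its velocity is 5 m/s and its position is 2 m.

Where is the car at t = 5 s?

2 m

On each constant-a segment, Δv = aΔt and Δx = v₀Δt + ½aΔt²; chain segment to segment.
0–1 s: v starts 5 m/s; Δx = 5·1 + ½·-1·1² = 4.5 m; v ends 4 m/s.
1–2 s: v starts 4 m/s; Δx = 4·1 + ½·7·1² = 7.5 m; v ends 11 m/s.
2–5 s: v starts 11 m/s; Δx = 11·3 + ½·-10·3² = -12 m; v ends -19 m/s.
x(5) = 2 + Σ Δx = 2 m.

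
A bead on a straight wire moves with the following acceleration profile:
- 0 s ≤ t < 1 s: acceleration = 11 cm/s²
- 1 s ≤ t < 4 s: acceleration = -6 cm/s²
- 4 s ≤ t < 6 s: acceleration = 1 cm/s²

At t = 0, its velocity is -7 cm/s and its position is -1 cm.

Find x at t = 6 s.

On each constant-a segment, Δv = aΔt and Δx = v₀Δt + ½aΔt²; chain segment to segment.
0–1 s: v starts -7 cm/s; Δx = -7·1 + ½·11·1² = -1.5 cm; v ends 4 cm/s.
1–4 s: v starts 4 cm/s; Δx = 4·3 + ½·-6·3² = -15 cm; v ends -14 cm/s.
4–6 s: v starts -14 cm/s; Δx = -14·2 + ½·1·2² = -26 cm; v ends -12 cm/s.
x(6) = -1 + Σ Δx = -43.5 cm.

-43.5 cm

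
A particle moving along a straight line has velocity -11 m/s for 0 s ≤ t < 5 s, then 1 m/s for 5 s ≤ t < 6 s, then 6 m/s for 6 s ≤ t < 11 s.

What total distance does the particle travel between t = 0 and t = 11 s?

Total distance travelled is ∫|v| dt — sum the magnitudes of each area piece.
0–5 s: |-11| × 5 = 55 m
5–6 s: |1| × 1 = 1 m
6–11 s: |6| × 5 = 30 m
Total distance = 86 m

86 m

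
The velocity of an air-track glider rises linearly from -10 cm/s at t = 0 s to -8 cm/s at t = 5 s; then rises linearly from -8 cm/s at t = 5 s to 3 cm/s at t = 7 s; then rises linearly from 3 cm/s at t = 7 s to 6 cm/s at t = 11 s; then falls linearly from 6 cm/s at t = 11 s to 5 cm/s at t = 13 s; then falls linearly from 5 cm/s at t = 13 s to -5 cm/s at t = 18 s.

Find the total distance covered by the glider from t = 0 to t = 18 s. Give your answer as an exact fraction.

Distance (not displacement) is the total path length: add the absolute areas under v-t.
0–5 s: |½(-10 + -8)(5)| = 45 cm
5–7 s: v = 0 at t = 71/11 s; triangle areas 64/11 + 9/11 = 73/11 cm
7–11 s: |½(3 + 6)(4)| = 18 cm
11–13 s: |½(6 + 5)(2)| = 11 cm
13–18 s: v = 0 at t = 15.5 s; triangle areas 6.25 + 6.25 = 12.5 cm
Total distance = 2049/22 cm

2049/22 cm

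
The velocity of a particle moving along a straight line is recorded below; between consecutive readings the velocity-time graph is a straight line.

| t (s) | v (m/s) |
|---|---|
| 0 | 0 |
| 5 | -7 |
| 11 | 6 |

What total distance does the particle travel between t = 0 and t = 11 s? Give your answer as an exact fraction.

Distance (not displacement) is the total path length: add the absolute areas under v-t.
0–5 s: |½(0 + -7)(5)| = 17.5 m
5–11 s: v = 0 at t = 107/13 s; triangle areas 147/13 + 108/13 = 255/13 m
Total distance = 965/26 m

965/26 m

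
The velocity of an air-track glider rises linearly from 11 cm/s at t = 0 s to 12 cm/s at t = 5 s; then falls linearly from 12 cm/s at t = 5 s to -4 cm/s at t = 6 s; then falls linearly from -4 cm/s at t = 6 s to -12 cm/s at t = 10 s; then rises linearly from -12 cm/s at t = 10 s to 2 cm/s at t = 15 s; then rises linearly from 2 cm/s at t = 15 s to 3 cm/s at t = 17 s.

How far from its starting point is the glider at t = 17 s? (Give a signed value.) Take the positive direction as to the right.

9.5 cm

Net displacement equals the area under the velocity-time graph (areas below the axis count negative).
0–5 s: ½(11 + 12)(5) = 57.5 cm
5–6 s: ½(12 + -4)(1) = 4 cm
6–10 s: ½(-4 + -12)(4) = -32 cm
10–15 s: ½(-12 + 2)(5) = -25 cm
15–17 s: ½(2 + 3)(2) = 5 cm
Net displacement = 9.5 cm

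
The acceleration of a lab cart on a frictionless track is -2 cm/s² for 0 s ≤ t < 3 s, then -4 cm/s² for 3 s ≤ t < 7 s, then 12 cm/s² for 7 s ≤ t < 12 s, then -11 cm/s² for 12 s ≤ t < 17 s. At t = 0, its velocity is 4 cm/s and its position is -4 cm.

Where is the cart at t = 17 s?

On each constant-a segment, Δv = aΔt and Δx = v₀Δt + ½aΔt²; chain segment to segment.
0–3 s: v starts 4 cm/s; Δx = 4·3 + ½·-2·3² = 3 cm; v ends -2 cm/s.
3–7 s: v starts -2 cm/s; Δx = -2·4 + ½·-4·4² = -40 cm; v ends -18 cm/s.
7–12 s: v starts -18 cm/s; Δx = -18·5 + ½·12·5² = 60 cm; v ends 42 cm/s.
12–17 s: v starts 42 cm/s; Δx = 42·5 + ½·-11·5² = 72.5 cm; v ends -13 cm/s.
x(17) = -4 + Σ Δx = 91.5 cm.

91.5 cm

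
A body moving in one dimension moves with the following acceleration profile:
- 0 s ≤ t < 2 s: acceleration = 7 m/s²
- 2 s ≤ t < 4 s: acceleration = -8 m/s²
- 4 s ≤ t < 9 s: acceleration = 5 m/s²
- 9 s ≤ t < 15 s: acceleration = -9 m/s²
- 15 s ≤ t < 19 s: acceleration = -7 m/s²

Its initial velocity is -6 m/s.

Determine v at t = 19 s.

-65 m/s

Δv equals the area under the a-t graph; then v = v₀ + Δv.
0–2 s: 7 × 2 = 14 m/s
2–4 s: -8 × 2 = -16 m/s
4–9 s: 5 × 5 = 25 m/s
9–15 s: -9 × 6 = -54 m/s
15–19 s: -7 × 4 = -28 m/s
Δv = -59 m/s, so v(19) = -6 + (-59) = -65 m/s.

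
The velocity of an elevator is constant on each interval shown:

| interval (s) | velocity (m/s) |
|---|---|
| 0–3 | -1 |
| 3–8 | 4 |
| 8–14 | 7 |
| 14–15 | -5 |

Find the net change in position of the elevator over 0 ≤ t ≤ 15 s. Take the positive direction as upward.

54 m

Displacement is the signed area under the v-t curve.
0–3 s: -1 × 3 = -3 m
3–8 s: 4 × 5 = 20 m
8–14 s: 7 × 6 = 42 m
14–15 s: -5 × 1 = -5 m
Net displacement = 54 m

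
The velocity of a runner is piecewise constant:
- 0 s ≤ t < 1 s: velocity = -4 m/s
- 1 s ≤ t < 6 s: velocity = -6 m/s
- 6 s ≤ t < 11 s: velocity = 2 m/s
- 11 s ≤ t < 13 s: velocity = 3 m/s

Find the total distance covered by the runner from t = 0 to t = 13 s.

50 m

Total distance travelled is ∫|v| dt — sum the magnitudes of each area piece.
0–1 s: |-4| × 1 = 4 m
1–6 s: |-6| × 5 = 30 m
6–11 s: |2| × 5 = 10 m
11–13 s: |3| × 2 = 6 m
Total distance = 50 m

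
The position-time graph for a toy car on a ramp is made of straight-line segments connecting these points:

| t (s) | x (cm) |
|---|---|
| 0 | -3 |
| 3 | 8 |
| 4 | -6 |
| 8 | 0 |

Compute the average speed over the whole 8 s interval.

Average speed = (total path length)/(elapsed time); on a piecewise-linear x-t graph the path length is Σ|Δx|.
0–3 s: |Δx| = |8 − -3| = 11 cm
3–4 s: |Δx| = |-6 − 8| = 14 cm
4–8 s: |Δx| = |0 − -6| = 6 cm
Total path = 31 cm; average speed = 31/8 = 3.875 cm/s.

3.875 cm/s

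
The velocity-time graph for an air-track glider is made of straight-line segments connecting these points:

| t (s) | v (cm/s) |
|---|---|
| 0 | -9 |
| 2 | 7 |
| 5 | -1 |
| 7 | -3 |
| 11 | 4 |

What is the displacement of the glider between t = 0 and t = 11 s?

Displacement is the signed area under the v-t curve.
0–2 s: ½(-9 + 7)(2) = -2 cm
2–5 s: ½(7 + -1)(3) = 9 cm
5–7 s: ½(-1 + -3)(2) = -4 cm
7–11 s: ½(-3 + 4)(4) = 2 cm
Net displacement = 5 cm

5 cm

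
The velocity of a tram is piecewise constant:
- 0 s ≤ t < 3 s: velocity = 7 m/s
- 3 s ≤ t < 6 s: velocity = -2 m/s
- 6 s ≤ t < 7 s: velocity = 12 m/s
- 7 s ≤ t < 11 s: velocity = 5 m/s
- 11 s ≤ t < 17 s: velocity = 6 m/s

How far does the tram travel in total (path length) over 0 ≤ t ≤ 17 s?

95 m

Total distance travelled is ∫|v| dt — sum the magnitudes of each area piece.
0–3 s: |7| × 3 = 21 m
3–6 s: |-2| × 3 = 6 m
6–7 s: |12| × 1 = 12 m
7–11 s: |5| × 4 = 20 m
11–17 s: |6| × 6 = 36 m
Total distance = 95 m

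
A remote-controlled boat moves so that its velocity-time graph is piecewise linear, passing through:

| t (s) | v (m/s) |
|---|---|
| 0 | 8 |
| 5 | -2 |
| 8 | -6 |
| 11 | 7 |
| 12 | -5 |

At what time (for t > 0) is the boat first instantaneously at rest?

v changes sign on 0–5 s (from 8 to -2); the graph is linear there, so v = 0 at t = 0 + (-8)·(5 − 0)/(-2 − 8) = 4 s.

t = 4 s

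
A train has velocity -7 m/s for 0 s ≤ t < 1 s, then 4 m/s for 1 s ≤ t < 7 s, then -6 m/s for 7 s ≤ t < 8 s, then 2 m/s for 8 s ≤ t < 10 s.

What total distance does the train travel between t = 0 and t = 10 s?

41 m

Distance (not displacement) is the total path length: add the absolute areas under v-t.
0–1 s: |-7| × 1 = 7 m
1–7 s: |4| × 6 = 24 m
7–8 s: |-6| × 1 = 6 m
8–10 s: |2| × 2 = 4 m
Total distance = 41 m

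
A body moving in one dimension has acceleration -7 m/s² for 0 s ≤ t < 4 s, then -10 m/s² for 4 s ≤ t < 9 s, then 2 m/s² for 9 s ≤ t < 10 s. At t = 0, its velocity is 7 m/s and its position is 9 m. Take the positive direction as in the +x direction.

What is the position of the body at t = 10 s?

On each constant-a segment, Δv = aΔt and Δx = v₀Δt + ½aΔt²; chain segment to segment.
0–4 s: v starts 7 m/s; Δx = 7·4 + ½·-7·4² = -28 m; v ends -21 m/s.
4–9 s: v starts -21 m/s; Δx = -21·5 + ½·-10·5² = -230 m; v ends -71 m/s.
9–10 s: v starts -71 m/s; Δx = -71·1 + ½·2·1² = -70 m; v ends -69 m/s.
x(10) = 9 + Σ Δx = -319 m.

-319 m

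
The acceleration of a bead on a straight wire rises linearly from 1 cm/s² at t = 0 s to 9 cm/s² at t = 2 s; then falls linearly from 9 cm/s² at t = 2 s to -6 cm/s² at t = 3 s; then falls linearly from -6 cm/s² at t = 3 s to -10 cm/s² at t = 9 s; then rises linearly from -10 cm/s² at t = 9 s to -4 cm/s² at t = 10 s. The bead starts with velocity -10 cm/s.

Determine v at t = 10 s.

-53.5 cm/s

Δv equals the area under the a-t graph; then v = v₀ + Δv.
0–2 s: ½(1 + 9)(2) = 10 cm/s
2–3 s: ½(9 + -6)(1) = 1.5 cm/s
3–9 s: ½(-6 + -10)(6) = -48 cm/s
9–10 s: ½(-10 + -4)(1) = -7 cm/s
Δv = -43.5 cm/s, so v(10) = -10 + (-43.5) = -53.5 cm/s.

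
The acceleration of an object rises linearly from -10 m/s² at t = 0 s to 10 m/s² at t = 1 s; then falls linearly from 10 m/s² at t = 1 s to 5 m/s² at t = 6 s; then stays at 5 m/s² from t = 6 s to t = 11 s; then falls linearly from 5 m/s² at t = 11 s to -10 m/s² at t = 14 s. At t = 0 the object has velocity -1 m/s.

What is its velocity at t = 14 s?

54 m/s

Δv equals the area under the a-t graph; then v = v₀ + Δv.
0–1 s: ½(-10 + 10)(1) = 0 m/s
1–6 s: ½(10 + 5)(5) = 37.5 m/s
6–11 s: 5 × 5 = 25 m/s
11–14 s: ½(5 + -10)(3) = -7.5 m/s
Δv = 55 m/s, so v(14) = -1 + (55) = 54 m/s.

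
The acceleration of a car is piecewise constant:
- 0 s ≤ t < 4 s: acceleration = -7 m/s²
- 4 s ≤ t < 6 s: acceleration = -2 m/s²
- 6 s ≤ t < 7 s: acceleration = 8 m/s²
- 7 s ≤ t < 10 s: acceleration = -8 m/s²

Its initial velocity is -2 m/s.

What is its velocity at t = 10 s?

-50 m/s

Δv equals the area under the a-t graph; then v = v₀ + Δv.
0–4 s: -7 × 4 = -28 m/s
4–6 s: -2 × 2 = -4 m/s
6–7 s: 8 × 1 = 8 m/s
7–10 s: -8 × 3 = -24 m/s
Δv = -48 m/s, so v(10) = -2 + (-48) = -50 m/s.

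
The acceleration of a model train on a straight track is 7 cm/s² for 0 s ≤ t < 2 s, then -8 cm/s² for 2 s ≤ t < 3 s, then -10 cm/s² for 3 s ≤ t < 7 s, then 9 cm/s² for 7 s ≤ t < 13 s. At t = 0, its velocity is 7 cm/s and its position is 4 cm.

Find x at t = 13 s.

On each constant-a segment, Δv = aΔt and Δx = v₀Δt + ½aΔt²; chain segment to segment.
0–2 s: v starts 7 cm/s; Δx = 7·2 + ½·7·2² = 28 cm; v ends 21 cm/s.
2–3 s: v starts 21 cm/s; Δx = 21·1 + ½·-8·1² = 17 cm; v ends 13 cm/s.
3–7 s: v starts 13 cm/s; Δx = 13·4 + ½·-10·4² = -28 cm; v ends -27 cm/s.
7–13 s: v starts -27 cm/s; Δx = -27·6 + ½·9·6² = 0 cm; v ends 27 cm/s.
x(13) = 4 + Σ Δx = 21 cm.

21 cm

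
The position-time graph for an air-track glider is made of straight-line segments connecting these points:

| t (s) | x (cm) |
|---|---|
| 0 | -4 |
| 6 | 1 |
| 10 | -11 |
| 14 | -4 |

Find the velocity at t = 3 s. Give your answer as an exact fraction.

5/6 cm/s

Velocity is the slope of the x-t graph on 0–6 s: (1 − -4)/(6 − 0) = 5/6 cm/s.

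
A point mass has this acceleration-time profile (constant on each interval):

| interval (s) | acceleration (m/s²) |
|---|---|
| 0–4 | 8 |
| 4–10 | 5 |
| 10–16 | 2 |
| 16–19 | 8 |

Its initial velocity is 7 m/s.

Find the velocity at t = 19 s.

Δv equals the area under the a-t graph; then v = v₀ + Δv.
0–4 s: 8 × 4 = 32 m/s
4–10 s: 5 × 6 = 30 m/s
10–16 s: 2 × 6 = 12 m/s
16–19 s: 8 × 3 = 24 m/s
Δv = 98 m/s, so v(19) = 7 + (98) = 105 m/s.

105 m/s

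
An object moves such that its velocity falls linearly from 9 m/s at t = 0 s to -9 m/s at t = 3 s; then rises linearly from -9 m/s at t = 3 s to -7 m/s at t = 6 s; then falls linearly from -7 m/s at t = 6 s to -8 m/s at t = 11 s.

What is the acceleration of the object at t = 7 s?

Acceleration is the slope of the v-t graph on 6–11 s: (-8 − -7)/(11 − 6) = -0.2 m/s².

-0.2 m/s²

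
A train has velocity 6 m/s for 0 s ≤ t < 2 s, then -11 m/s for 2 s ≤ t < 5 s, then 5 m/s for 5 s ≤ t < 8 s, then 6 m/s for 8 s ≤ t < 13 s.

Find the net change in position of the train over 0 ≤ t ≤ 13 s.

24 m

Net displacement equals the area under the velocity-time graph (areas below the axis count negative).
0–2 s: 6 × 2 = 12 m
2–5 s: -11 × 3 = -33 m
5–8 s: 5 × 3 = 15 m
8–13 s: 6 × 5 = 30 m
Net displacement = 24 m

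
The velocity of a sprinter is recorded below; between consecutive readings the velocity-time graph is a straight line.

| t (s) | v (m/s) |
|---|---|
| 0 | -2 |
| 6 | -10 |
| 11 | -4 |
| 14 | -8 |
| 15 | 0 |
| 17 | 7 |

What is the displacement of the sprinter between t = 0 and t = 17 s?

Displacement is the signed area under the v-t curve.
0–6 s: ½(-2 + -10)(6) = -36 m
6–11 s: ½(-10 + -4)(5) = -35 m
11–14 s: ½(-4 + -8)(3) = -18 m
14–15 s: ½(-8 + 0)(1) = -4 m
15–17 s: ½(0 + 7)(2) = 7 m
Net displacement = -86 m

-86 m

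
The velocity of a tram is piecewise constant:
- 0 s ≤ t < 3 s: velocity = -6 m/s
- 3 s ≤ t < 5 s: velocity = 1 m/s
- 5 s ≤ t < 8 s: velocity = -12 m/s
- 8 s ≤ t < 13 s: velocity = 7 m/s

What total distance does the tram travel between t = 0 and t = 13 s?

91 m

Total distance travelled is ∫|v| dt — sum the magnitudes of each area piece.
0–3 s: |-6| × 3 = 18 m
3–5 s: |1| × 2 = 2 m
5–8 s: |-12| × 3 = 36 m
8–13 s: |7| × 5 = 35 m
Total distance = 91 m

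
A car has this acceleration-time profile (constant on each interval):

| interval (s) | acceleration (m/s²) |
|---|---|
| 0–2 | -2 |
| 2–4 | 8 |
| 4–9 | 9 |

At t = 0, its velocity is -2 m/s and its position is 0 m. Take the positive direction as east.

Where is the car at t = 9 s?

On each constant-a segment, Δv = aΔt and Δx = v₀Δt + ½aΔt²; chain segment to segment.
0–2 s: v starts -2 m/s; Δx = -2·2 + ½·-2·2² = -8 m; v ends -6 m/s.
2–4 s: v starts -6 m/s; Δx = -6·2 + ½·8·2² = 4 m; v ends 10 m/s.
4–9 s: v starts 10 m/s; Δx = 10·5 + ½·9·5² = 162.5 m; v ends 55 m/s.
x(9) = 0 + Σ Δx = 158.5 m.

158.5 m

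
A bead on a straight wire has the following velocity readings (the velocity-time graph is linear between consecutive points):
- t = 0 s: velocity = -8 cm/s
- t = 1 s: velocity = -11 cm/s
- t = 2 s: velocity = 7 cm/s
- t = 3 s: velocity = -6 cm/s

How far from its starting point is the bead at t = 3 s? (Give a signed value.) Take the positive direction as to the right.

-11 cm

Net displacement equals the area under the velocity-time graph (areas below the axis count negative).
0–1 s: ½(-8 + -11)(1) = -9.5 cm
1–2 s: ½(-11 + 7)(1) = -2 cm
2–3 s: ½(7 + -6)(1) = 0.5 cm
Net displacement = -11 cm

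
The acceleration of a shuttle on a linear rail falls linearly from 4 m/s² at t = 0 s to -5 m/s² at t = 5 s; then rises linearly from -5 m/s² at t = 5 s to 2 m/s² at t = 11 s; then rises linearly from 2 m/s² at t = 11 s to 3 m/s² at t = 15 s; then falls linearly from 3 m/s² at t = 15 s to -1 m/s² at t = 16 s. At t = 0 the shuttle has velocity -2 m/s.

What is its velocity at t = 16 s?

Δv equals the area under the a-t graph; then v = v₀ + Δv.
0–5 s: ½(4 + -5)(5) = -2.5 m/s
5–11 s: ½(-5 + 2)(6) = -9 m/s
11–15 s: ½(2 + 3)(4) = 10 m/s
15–16 s: ½(3 + -1)(1) = 1 m/s
Δv = -0.5 m/s, so v(16) = -2 + (-0.5) = -2.5 m/s.

-2.5 m/s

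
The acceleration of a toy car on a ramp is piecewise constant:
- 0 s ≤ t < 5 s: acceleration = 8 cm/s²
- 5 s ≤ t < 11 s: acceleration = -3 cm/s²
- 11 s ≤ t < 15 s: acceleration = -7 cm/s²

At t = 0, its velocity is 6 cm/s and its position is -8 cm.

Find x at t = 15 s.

On each constant-a segment, Δv = aΔt and Δx = v₀Δt + ½aΔt²; chain segment to segment.
0–5 s: v starts 6 cm/s; Δx = 6·5 + ½·8·5² = 130 cm; v ends 46 cm/s.
5–11 s: v starts 46 cm/s; Δx = 46·6 + ½·-3·6² = 222 cm; v ends 28 cm/s.
11–15 s: v starts 28 cm/s; Δx = 28·4 + ½·-7·4² = 56 cm; v ends 0 cm/s.
x(15) = -8 + Σ Δx = 400 cm.

400 cm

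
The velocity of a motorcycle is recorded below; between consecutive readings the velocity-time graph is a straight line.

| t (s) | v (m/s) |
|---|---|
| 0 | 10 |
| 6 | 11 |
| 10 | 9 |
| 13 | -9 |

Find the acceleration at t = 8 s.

-0.5 m/s²

Acceleration is the slope of the v-t graph on 6–10 s: (9 − 11)/(10 − 6) = -0.5 m/s².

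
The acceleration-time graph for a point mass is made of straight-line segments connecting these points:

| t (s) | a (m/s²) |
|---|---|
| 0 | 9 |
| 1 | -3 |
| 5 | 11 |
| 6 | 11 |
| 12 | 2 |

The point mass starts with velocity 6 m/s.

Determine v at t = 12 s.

Δv equals the area under the a-t graph; then v = v₀ + Δv.
0–1 s: ½(9 + -3)(1) = 3 m/s
1–5 s: ½(-3 + 11)(4) = 16 m/s
5–6 s: 11 × 1 = 11 m/s
6–12 s: ½(11 + 2)(6) = 39 m/s
Δv = 69 m/s, so v(12) = 6 + (69) = 75 m/s.

75 m/s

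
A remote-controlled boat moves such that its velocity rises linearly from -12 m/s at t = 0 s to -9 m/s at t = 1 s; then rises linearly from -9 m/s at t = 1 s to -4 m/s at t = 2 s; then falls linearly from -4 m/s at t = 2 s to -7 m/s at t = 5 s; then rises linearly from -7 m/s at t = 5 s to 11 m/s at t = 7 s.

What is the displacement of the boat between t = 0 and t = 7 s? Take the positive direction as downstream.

Displacement is the signed area under the v-t curve.
0–1 s: ½(-12 + -9)(1) = -10.5 m
1–2 s: ½(-9 + -4)(1) = -6.5 m
2–5 s: ½(-4 + -7)(3) = -16.5 m
5–7 s: ½(-7 + 11)(2) = 4 m
Net displacement = -29.5 m

-29.5 m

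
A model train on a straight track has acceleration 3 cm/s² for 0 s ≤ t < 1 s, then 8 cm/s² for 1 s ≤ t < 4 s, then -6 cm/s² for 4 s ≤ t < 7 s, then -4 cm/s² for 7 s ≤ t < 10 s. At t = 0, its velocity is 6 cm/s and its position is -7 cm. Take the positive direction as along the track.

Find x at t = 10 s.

162.5 cm

On each constant-a segment, Δv = aΔt and Δx = v₀Δt + ½aΔt²; chain segment to segment.
0–1 s: v starts 6 cm/s; Δx = 6·1 + ½·3·1² = 7.5 cm; v ends 9 cm/s.
1–4 s: v starts 9 cm/s; Δx = 9·3 + ½·8·3² = 63 cm; v ends 33 cm/s.
4–7 s: v starts 33 cm/s; Δx = 33·3 + ½·-6·3² = 72 cm; v ends 15 cm/s.
7–10 s: v starts 15 cm/s; Δx = 15·3 + ½·-4·3² = 27 cm; v ends 3 cm/s.
x(10) = -7 + Σ Δx = 162.5 cm.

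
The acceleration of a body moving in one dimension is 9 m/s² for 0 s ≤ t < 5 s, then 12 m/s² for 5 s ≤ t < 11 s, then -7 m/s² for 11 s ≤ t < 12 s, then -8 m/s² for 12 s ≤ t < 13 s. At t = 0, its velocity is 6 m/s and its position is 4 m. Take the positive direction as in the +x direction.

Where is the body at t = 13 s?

On each constant-a segment, Δv = aΔt and Δx = v₀Δt + ½aΔt²; chain segment to segment.
0–5 s: v starts 6 m/s; Δx = 6·5 + ½·9·5² = 142.5 m; v ends 51 m/s.
5–11 s: v starts 51 m/s; Δx = 51·6 + ½·12·6² = 522 m; v ends 123 m/s.
11–12 s: v starts 123 m/s; Δx = 123·1 + ½·-7·1² = 119.5 m; v ends 116 m/s.
12–13 s: v starts 116 m/s; Δx = 116·1 + ½·-8·1² = 112 m; v ends 108 m/s.
x(13) = 4 + Σ Δx = 900 m.

900 m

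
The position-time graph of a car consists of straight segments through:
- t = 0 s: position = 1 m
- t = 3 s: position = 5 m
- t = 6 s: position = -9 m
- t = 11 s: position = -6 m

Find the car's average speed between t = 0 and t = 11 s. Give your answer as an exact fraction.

21/11 m/s

Average speed = (total path length)/(elapsed time); on a piecewise-linear x-t graph the path length is Σ|Δx|.
0–3 s: |Δx| = |5 − 1| = 4 m
3–6 s: |Δx| = |-9 − 5| = 14 m
6–11 s: |Δx| = |-6 − -9| = 3 m
Total path = 21 m; average speed = 21/11 = 21/11 m/s.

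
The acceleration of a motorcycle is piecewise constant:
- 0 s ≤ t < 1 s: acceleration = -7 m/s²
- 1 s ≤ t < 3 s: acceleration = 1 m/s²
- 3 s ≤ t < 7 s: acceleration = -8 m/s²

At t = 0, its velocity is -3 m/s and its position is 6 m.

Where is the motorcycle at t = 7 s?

On each constant-a segment, Δv = aΔt and Δx = v₀Δt + ½aΔt²; chain segment to segment.
0–1 s: v starts -3 m/s; Δx = -3·1 + ½·-7·1² = -6.5 m; v ends -10 m/s.
1–3 s: v starts -10 m/s; Δx = -10·2 + ½·1·2² = -18 m; v ends -8 m/s.
3–7 s: v starts -8 m/s; Δx = -8·4 + ½·-8·4² = -96 m; v ends -40 m/s.
x(7) = 6 + Σ Δx = -114.5 m.

-114.5 m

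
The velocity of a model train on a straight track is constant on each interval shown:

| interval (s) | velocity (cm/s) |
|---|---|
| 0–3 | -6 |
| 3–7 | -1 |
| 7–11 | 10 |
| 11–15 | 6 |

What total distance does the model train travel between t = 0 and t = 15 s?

86 cm

Total distance travelled is ∫|v| dt — sum the magnitudes of each area piece.
0–3 s: |-6| × 3 = 18 cm
3–7 s: |-1| × 4 = 4 cm
7–11 s: |10| × 4 = 40 cm
11–15 s: |6| × 4 = 24 cm
Total distance = 86 cm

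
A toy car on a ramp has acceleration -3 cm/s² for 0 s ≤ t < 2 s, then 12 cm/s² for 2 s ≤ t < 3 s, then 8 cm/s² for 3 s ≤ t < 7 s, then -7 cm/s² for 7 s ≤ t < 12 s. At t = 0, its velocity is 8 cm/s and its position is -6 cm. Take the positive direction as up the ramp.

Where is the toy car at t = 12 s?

On each constant-a segment, Δv = aΔt and Δx = v₀Δt + ½aΔt²; chain segment to segment.
0–2 s: v starts 8 cm/s; Δx = 8·2 + ½·-3·2² = 10 cm; v ends 2 cm/s.
2–3 s: v starts 2 cm/s; Δx = 2·1 + ½·12·1² = 8 cm; v ends 14 cm/s.
3–7 s: v starts 14 cm/s; Δx = 14·4 + ½·8·4² = 120 cm; v ends 46 cm/s.
7–12 s: v starts 46 cm/s; Δx = 46·5 + ½·-7·5² = 142.5 cm; v ends 11 cm/s.
x(12) = -6 + Σ Δx = 274.5 cm.

274.5 cm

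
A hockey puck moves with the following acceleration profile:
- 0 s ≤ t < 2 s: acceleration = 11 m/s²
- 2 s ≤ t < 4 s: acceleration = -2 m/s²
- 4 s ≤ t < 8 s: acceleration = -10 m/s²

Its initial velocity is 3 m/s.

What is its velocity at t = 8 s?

Δv equals the area under the a-t graph; then v = v₀ + Δv.
0–2 s: 11 × 2 = 22 m/s
2–4 s: -2 × 2 = -4 m/s
4–8 s: -10 × 4 = -40 m/s
Δv = -22 m/s, so v(8) = 3 + (-22) = -19 m/s.

-19 m/s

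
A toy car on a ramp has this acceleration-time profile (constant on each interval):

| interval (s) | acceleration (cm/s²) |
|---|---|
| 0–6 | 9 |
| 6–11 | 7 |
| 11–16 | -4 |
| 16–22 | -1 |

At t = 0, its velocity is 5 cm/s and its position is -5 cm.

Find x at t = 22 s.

On each constant-a segment, Δv = aΔt and Δx = v₀Δt + ½aΔt²; chain segment to segment.
0–6 s: v starts 5 cm/s; Δx = 5·6 + ½·9·6² = 192 cm; v ends 59 cm/s.
6–11 s: v starts 59 cm/s; Δx = 59·5 + ½·7·5² = 382.5 cm; v ends 94 cm/s.
11–16 s: v starts 94 cm/s; Δx = 94·5 + ½·-4·5² = 420 cm; v ends 74 cm/s.
16–22 s: v starts 74 cm/s; Δx = 74·6 + ½·-1·6² = 426 cm; v ends 68 cm/s.
x(22) = -5 + Σ Δx = 1415.5 cm.

1415.5 cm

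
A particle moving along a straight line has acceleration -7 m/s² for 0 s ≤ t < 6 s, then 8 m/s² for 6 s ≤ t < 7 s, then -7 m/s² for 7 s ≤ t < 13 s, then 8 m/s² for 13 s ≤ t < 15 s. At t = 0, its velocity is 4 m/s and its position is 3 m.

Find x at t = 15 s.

-567 m

On each constant-a segment, Δv = aΔt and Δx = v₀Δt + ½aΔt²; chain segment to segment.
0–6 s: v starts 4 m/s; Δx = 4·6 + ½·-7·6² = -102 m; v ends -38 m/s.
6–7 s: v starts -38 m/s; Δx = -38·1 + ½·8·1² = -34 m; v ends -30 m/s.
7–13 s: v starts -30 m/s; Δx = -30·6 + ½·-7·6² = -306 m; v ends -72 m/s.
13–15 s: v starts -72 m/s; Δx = -72·2 + ½·8·2² = -128 m; v ends -56 m/s.
x(15) = 3 + Σ Δx = -567 m.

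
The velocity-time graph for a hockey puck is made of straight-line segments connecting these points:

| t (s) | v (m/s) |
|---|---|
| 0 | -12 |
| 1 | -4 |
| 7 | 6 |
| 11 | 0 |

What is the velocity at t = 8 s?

On 7–11 s the graph is linear from 6 to 0 m/s: v(8) = 6 + (0 − 6)·(8 − 7)/(11 − 7) = 4.5 m/s.

4.5 m/s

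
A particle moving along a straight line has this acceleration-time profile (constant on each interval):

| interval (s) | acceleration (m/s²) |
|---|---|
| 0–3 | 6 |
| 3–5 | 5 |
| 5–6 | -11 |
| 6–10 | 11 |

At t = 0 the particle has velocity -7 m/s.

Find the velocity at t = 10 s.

Δv equals the area under the a-t graph; then v = v₀ + Δv.
0–3 s: 6 × 3 = 18 m/s
3–5 s: 5 × 2 = 10 m/s
5–6 s: -11 × 1 = -11 m/s
6–10 s: 11 × 4 = 44 m/s
Δv = 61 m/s, so v(10) = -7 + (61) = 54 m/s.

54 m/s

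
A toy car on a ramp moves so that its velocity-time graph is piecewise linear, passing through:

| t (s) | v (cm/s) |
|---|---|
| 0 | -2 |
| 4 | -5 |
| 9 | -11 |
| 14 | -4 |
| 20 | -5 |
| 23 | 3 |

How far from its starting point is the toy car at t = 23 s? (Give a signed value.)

Net displacement equals the area under the velocity-time graph (areas below the axis count negative).
0–4 s: ½(-2 + -5)(4) = -14 cm
4–9 s: ½(-5 + -11)(5) = -40 cm
9–14 s: ½(-11 + -4)(5) = -37.5 cm
14–20 s: ½(-4 + -5)(6) = -27 cm
20–23 s: ½(-5 + 3)(3) = -3 cm
Net displacement = -121.5 cm

-121.5 cm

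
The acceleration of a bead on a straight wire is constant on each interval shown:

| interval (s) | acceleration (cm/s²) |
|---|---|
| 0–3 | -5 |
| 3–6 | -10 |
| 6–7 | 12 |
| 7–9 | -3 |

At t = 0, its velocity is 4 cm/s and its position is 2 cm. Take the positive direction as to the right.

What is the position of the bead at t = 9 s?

On each constant-a segment, Δv = aΔt and Δx = v₀Δt + ½aΔt²; chain segment to segment.
0–3 s: v starts 4 cm/s; Δx = 4·3 + ½·-5·3² = -10.5 cm; v ends -11 cm/s.
3–6 s: v starts -11 cm/s; Δx = -11·3 + ½·-10·3² = -78 cm; v ends -41 cm/s.
6–7 s: v starts -41 cm/s; Δx = -41·1 + ½·12·1² = -35 cm; v ends -29 cm/s.
7–9 s: v starts -29 cm/s; Δx = -29·2 + ½·-3·2² = -64 cm; v ends -35 cm/s.
x(9) = 2 + Σ Δx = -185.5 cm.

-185.5 cm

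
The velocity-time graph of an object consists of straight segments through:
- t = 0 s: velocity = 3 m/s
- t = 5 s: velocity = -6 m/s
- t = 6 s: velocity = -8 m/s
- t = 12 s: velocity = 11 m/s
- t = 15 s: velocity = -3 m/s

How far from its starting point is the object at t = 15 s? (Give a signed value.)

Displacement is the signed area under the v-t curve.
0–5 s: ½(3 + -6)(5) = -7.5 m
5–6 s: ½(-6 + -8)(1) = -7 m
6–12 s: ½(-8 + 11)(6) = 9 m
12–15 s: ½(11 + -3)(3) = 12 m
Net displacement = 6.5 m

6.5 m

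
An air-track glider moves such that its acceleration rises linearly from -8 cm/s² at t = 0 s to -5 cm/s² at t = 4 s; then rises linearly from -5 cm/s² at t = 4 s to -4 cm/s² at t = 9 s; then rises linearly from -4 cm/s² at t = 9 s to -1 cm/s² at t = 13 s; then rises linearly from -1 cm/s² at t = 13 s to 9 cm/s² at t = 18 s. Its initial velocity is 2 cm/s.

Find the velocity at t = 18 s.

Δv equals the area under the a-t graph; then v = v₀ + Δv.
0–4 s: ½(-8 + -5)(4) = -26 cm/s
4–9 s: ½(-5 + -4)(5) = -22.5 cm/s
9–13 s: ½(-4 + -1)(4) = -10 cm/s
13–18 s: ½(-1 + 9)(5) = 20 cm/s
Δv = -38.5 cm/s, so v(18) = 2 + (-38.5) = -36.5 cm/s.

-36.5 cm/s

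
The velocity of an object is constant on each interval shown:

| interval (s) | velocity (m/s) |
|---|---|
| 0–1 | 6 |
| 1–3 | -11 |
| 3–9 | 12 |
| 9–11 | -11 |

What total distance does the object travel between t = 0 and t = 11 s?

Total distance travelled is ∫|v| dt — sum the magnitudes of each area piece.
0–1 s: |6| × 1 = 6 m
1–3 s: |-11| × 2 = 22 m
3–9 s: |12| × 6 = 72 m
9–11 s: |-11| × 2 = 22 m
Total distance = 122 m

122 m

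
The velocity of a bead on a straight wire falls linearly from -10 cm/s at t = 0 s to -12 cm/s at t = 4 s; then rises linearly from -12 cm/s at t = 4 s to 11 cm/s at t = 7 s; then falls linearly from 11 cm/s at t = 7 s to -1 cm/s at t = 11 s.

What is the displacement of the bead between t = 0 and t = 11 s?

Net displacement equals the area under the velocity-time graph (areas below the axis count negative).
0–4 s: ½(-10 + -12)(4) = -44 cm
4–7 s: ½(-12 + 11)(3) = -1.5 cm
7–11 s: ½(11 + -1)(4) = 20 cm
Net displacement = -25.5 cm

-25.5 cm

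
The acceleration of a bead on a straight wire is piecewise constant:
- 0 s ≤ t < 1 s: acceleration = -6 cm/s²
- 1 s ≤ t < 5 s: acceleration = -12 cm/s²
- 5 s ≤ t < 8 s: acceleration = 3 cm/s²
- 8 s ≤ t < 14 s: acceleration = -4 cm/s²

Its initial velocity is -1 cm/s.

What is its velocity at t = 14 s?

Δv equals the area under the a-t graph; then v = v₀ + Δv.
0–1 s: -6 × 1 = -6 cm/s
1–5 s: -12 × 4 = -48 cm/s
5–8 s: 3 × 3 = 9 cm/s
8–14 s: -4 × 6 = -24 cm/s
Δv = -69 cm/s, so v(14) = -1 + (-69) = -70 cm/s.

-70 cm/s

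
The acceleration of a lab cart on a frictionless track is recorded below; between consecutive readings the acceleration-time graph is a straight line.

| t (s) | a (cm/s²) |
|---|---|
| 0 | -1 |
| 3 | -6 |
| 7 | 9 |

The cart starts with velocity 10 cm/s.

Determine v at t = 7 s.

Δv equals the area under the a-t graph; then v = v₀ + Δv.
0–3 s: ½(-1 + -6)(3) = -10.5 cm/s
3–7 s: ½(-6 + 9)(4) = 6 cm/s
Δv = -4.5 cm/s, so v(7) = 10 + (-4.5) = 5.5 cm/s.

5.5 cm/s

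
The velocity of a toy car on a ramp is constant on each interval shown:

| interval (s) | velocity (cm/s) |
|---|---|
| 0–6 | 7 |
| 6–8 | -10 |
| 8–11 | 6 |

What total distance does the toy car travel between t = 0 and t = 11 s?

Distance (not displacement) is the total path length: add the absolute areas under v-t.
0–6 s: |7| × 6 = 42 cm
6–8 s: |-10| × 2 = 20 cm
8–11 s: |6| × 3 = 18 cm
Total distance = 80 cm

80 cm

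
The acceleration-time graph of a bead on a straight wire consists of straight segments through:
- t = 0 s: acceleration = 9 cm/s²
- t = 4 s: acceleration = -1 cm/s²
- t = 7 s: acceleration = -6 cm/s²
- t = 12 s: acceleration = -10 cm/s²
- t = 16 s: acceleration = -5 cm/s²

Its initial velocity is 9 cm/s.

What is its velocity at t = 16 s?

Δv equals the area under the a-t graph; then v = v₀ + Δv.
0–4 s: ½(9 + -1)(4) = 16 cm/s
4–7 s: ½(-1 + -6)(3) = -10.5 cm/s
7–12 s: ½(-6 + -10)(5) = -40 cm/s
12–16 s: ½(-10 + -5)(4) = -30 cm/s
Δv = -64.5 cm/s, so v(16) = 9 + (-64.5) = -55.5 cm/s.

-55.5 cm/s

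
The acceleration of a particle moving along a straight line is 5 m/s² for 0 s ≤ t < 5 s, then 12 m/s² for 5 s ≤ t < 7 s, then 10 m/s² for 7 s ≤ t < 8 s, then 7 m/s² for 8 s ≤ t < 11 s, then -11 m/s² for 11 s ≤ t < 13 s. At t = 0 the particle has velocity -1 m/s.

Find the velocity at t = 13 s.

57 m/s

Δv equals the area under the a-t graph; then v = v₀ + Δv.
0–5 s: 5 × 5 = 25 m/s
5–7 s: 12 × 2 = 24 m/s
7–8 s: 10 × 1 = 10 m/s
8–11 s: 7 × 3 = 21 m/s
11–13 s: -11 × 2 = -22 m/s
Δv = 58 m/s, so v(13) = -1 + (58) = 57 m/s.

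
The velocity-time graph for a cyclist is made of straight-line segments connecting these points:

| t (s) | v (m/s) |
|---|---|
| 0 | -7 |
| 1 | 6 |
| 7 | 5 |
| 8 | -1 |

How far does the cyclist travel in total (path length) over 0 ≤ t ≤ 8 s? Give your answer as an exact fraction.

Total distance travelled is ∫|v| dt — sum the magnitudes of each area piece.
0–1 s: v = 0 at t = 7/13 s; triangle areas 49/26 + 18/13 = 85/26 m
1–7 s: |½(6 + 5)(6)| = 33 m
7–8 s: v = 0 at t = 47/6 s; triangle areas 25/12 + 1/12 = 13/6 m
Total distance = 1499/39 m

1499/39 m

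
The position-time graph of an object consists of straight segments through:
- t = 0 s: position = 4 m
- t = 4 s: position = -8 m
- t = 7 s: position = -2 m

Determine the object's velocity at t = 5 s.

Velocity is the slope of the x-t graph on 4–7 s: (-2 − -8)/(7 − 4) = 2 m/s.

2 m/s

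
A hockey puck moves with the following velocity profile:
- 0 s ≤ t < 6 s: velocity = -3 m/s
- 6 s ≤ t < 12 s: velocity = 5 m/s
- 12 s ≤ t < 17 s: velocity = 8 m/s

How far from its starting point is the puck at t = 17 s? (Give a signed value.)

Displacement is the signed area under the v-t curve.
0–6 s: -3 × 6 = -18 m
6–12 s: 5 × 6 = 30 m
12–17 s: 8 × 5 = 40 m
Net displacement = 52 m

52 m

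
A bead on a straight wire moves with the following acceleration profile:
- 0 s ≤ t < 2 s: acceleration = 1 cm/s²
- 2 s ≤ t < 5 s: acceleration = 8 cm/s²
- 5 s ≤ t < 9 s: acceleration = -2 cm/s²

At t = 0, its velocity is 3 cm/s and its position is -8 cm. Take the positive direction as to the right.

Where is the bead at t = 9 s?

151 cm

On each constant-a segment, Δv = aΔt and Δx = v₀Δt + ½aΔt²; chain segment to segment.
0–2 s: v starts 3 cm/s; Δx = 3·2 + ½·1·2² = 8 cm; v ends 5 cm/s.
2–5 s: v starts 5 cm/s; Δx = 5·3 + ½·8·3² = 51 cm; v ends 29 cm/s.
5–9 s: v starts 29 cm/s; Δx = 29·4 + ½·-2·4² = 100 cm; v ends 21 cm/s.
x(9) = -8 + Σ Δx = 151 cm.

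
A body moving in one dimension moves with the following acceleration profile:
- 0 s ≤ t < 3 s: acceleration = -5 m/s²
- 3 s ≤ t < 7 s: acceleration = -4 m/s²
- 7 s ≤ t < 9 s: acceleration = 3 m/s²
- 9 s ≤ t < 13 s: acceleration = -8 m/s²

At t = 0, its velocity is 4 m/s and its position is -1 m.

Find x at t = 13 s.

On each constant-a segment, Δv = aΔt and Δx = v₀Δt + ½aΔt²; chain segment to segment.
0–3 s: v starts 4 m/s; Δx = 4·3 + ½·-5·3² = -10.5 m; v ends -11 m/s.
3–7 s: v starts -11 m/s; Δx = -11·4 + ½·-4·4² = -76 m; v ends -27 m/s.
7–9 s: v starts -27 m/s; Δx = -27·2 + ½·3·2² = -48 m; v ends -21 m/s.
9–13 s: v starts -21 m/s; Δx = -21·4 + ½·-8·4² = -148 m; v ends -53 m/s.
x(13) = -1 + Σ Δx = -283.5 m.

-283.5 m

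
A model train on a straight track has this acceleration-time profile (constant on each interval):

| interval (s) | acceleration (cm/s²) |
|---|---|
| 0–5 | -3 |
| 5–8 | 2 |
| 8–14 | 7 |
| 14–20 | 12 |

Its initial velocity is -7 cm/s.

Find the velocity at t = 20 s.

98 cm/s

Δv equals the area under the a-t graph; then v = v₀ + Δv.
0–5 s: -3 × 5 = -15 cm/s
5–8 s: 2 × 3 = 6 cm/s
8–14 s: 7 × 6 = 42 cm/s
14–20 s: 12 × 6 = 72 cm/s
Δv = 105 cm/s, so v(20) = -7 + (105) = 98 cm/s.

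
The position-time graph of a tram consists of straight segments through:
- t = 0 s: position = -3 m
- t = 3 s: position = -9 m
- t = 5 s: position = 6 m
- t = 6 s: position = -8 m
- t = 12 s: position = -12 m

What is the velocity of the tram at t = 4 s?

7.5 m/s

Velocity is the slope of the x-t graph on 3–5 s: (6 − -9)/(5 − 3) = 7.5 m/s.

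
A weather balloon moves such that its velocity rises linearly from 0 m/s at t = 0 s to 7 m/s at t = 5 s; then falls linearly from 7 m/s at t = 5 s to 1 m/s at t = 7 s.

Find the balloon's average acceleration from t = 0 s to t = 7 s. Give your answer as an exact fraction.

1/7 m/s²

Average acceleration = Δv/Δt = (1 − 0)/(7 − 0) = 1/7 m/s².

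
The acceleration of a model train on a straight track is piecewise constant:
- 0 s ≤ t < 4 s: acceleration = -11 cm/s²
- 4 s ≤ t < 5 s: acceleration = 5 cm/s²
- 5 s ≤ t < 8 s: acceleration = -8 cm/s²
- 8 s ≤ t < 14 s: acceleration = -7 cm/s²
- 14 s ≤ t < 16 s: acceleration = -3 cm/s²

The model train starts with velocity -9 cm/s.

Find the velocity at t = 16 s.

Δv equals the area under the a-t graph; then v = v₀ + Δv.
0–4 s: -11 × 4 = -44 cm/s
4–5 s: 5 × 1 = 5 cm/s
5–8 s: -8 × 3 = -24 cm/s
8–14 s: -7 × 6 = -42 cm/s
14–16 s: -3 × 2 = -6 cm/s
Δv = -111 cm/s, so v(16) = -9 + (-111) = -120 cm/s.

-120 cm/s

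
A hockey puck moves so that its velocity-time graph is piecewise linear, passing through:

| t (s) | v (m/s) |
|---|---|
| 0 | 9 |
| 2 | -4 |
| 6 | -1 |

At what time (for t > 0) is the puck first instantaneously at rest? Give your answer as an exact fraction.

t = 18/13 s

v changes sign on 0–2 s (from 9 to -4); the graph is linear there, so v = 0 at t = 0 + (-9)·(2 − 0)/(-4 − 9) = 18/13 s.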